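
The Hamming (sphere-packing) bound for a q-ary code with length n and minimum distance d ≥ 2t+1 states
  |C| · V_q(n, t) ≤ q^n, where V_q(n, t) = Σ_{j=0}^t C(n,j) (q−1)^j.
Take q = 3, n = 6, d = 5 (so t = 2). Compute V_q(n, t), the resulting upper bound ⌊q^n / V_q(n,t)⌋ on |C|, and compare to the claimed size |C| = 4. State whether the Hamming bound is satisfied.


V_q(n, t) = 73, q^n = 729, Hamming bound = 9, |C| = 4 ≤ bound (satisfied).

Step 1: Compute V_q(n, t) = Σ_{j=0}^2 C(n, j) (q−1)^j.
  j = 0: C(6,0)·(2)^0 = 1·1 = 1.
  j = 1: C(6,1)·(2)^1 = 6·2 = 12.
  j = 2: C(6,2)·(2)^2 = 15·4 = 60.
  V_q(n, t) = 1 + 12 + 60 = 73.
Step 2: q^n = 3^6 = 729.
Step 3: Hamming bound ⌊q^n / V_q(n,t)⌋ = ⌊729/73⌋ = 9.
Step 4: Compare |C| = 4 to 9: satisfied.
The claimed |C| lies below the Hamming bound.


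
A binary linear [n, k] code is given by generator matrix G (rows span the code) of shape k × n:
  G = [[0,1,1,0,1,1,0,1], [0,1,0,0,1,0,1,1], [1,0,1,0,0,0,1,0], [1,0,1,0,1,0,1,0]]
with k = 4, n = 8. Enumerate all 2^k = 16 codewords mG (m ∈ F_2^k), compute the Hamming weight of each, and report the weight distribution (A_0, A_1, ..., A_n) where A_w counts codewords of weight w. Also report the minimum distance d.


Weight distribution: A_0 = 1, A_1 = 1, A_2 = 1, A_3 = 4, A_4 = 5, A_5 = 3, A_6 = 1. Minimum distance d = 1.

Enumerate all 2^4 = 16 messages m ∈ F_2^4.
For each, compute codeword c = mG in F_2^8, then tally its weight.
  m = 0000 → c = 00000000, weight = 0.
  m = 1000 → c = 01101101, weight = 5.
  m = 0100 → c = 01001011, weight = 4.
  m = 1100 → c = 00100110, weight = 3.
  m = 0010 → c = 10100010, weight = 3.
  m = 1010 → c = 11001111, weight = 6.
  m = 0110 → c = 11101001, weight = 5.
  m = 1110 → c = 10000100, weight = 2.
  m = 0001 → c = 10101010, weight = 4.
  m = 1001 → c = 11000111, weight = 5.
  m = 0101 → c = 11100001, weight = 4.
  m = 1101 → c = 10001100, weight = 3.
  m = 0011 → c = 00001000, weight = 1.
  m = 1011 → c = 01100101, weight = 4.
  m = 0111 → c = 01000011, weight = 3.
  m = 1111 → c = 00101110, weight = 4.
Tally weights:
  weight 0: 1 codewords.
  weight 1: 1 codewords.
  weight 2: 1 codewords.
  weight 3: 4 codewords.
  weight 4: 5 codewords.
  weight 5: 3 codewords.
  weight 6: 1 codewords.
Minimum distance d = smallest w > 0 with A_w > 0 = 1.
Sanity: Σ A_w = 16 = 2^4 = 16 ✓.


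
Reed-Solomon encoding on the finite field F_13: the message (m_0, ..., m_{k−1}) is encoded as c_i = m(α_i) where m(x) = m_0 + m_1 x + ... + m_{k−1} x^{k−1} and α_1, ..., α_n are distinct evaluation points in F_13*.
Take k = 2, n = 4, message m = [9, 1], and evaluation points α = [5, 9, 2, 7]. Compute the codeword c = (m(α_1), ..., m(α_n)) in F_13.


c = [1, 5, 11, 3]

Message polynomial: m(x) = 9 + 1·x (mod 13).
For each evaluation point α_i, compute m(α_i) mod 13:
  α_1 = 5: Horner steps 1 → 1, so m(5) = 1.
  α_2 = 9: Horner steps 1 → 5, so m(9) = 5.
  α_3 = 2: Horner steps 1 → 11, so m(2) = 11.
  α_4 = 7: Horner steps 1 → 3, so m(7) = 3.
Codeword c = [1, 5, 11, 3] ∈ F_13^4.


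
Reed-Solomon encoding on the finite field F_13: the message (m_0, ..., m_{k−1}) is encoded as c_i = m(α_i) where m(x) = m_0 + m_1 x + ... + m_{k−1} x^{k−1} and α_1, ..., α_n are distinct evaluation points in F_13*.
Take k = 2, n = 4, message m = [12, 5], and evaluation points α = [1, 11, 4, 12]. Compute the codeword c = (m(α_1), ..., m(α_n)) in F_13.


c = [4, 2, 6, 7]

Message polynomial: m(x) = 12 + 5·x (mod 13).
For each evaluation point α_i, compute m(α_i) mod 13:
  α_1 = 1: Horner steps 5 → 4, so m(1) = 4.
  α_2 = 11: Horner steps 5 → 2, so m(11) = 2.
  α_3 = 4: Horner steps 5 → 6, so m(4) = 6.
  α_4 = 12: Horner steps 5 → 7, so m(12) = 7.
Codeword c = [4, 2, 6, 7] ∈ F_13^4.


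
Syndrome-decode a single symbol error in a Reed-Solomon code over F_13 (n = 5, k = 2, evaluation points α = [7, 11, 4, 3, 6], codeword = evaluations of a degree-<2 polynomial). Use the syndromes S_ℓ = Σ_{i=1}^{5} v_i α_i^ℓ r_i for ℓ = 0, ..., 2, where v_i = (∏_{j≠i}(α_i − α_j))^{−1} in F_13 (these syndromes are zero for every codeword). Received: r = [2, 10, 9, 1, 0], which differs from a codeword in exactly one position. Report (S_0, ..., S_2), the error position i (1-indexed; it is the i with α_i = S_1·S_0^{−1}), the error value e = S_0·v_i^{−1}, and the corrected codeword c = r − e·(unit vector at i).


S = (4, 12, 10), error at position 4, error magnitude e = 7, c = [2, 10, 9, 7, 0].

Step 1: column multipliers v_i = (∏_{j≠i}(α_i − α_j))^{−1} mod 13.
  i = 1 (α = 7): (7−11)(7−4)(7−3)(7−6) = (−4)·3·4·1 = −48 ≡ 4, so v_1 = 4^{−1} = 10 (mod 13).
  i = 2 (α = 11): (11−7)(11−4)(11−3)(11−6) = 4·7·8·5 = 1120 ≡ 2, so v_2 = 2^{−1} = 7 (mod 13).
  i = 3 (α = 4): (4−7)(4−11)(4−3)(4−6) = (−3)·(−7)·1·(−2) = −42 ≡ 10, so v_3 = 10^{−1} = 4 (mod 13).
  i = 4 (α = 3): (3−7)(3−11)(3−4)(3−6) = (−4)·(−8)·(−1)·(−3) = 96 ≡ 5, so v_4 = 5^{−1} = 8 (mod 13).
  i = 5 (α = 6): (6−7)(6−11)(6−4)(6−3) = (−1)·(−5)·2·3 = 30 ≡ 4, so v_5 = 4^{−1} = 10 (mod 13).
  v = [10, 7, 4, 8, 10].
Step 2: syndromes of r = [2, 10, 9, 1, 0] (all sums mod 13).
  S_0 = Σ v_i r_i = 10·2 + 7·10 + 4·9 + 8·1 + 10·0 = 134 ≡ 4.
  S_1 = Σ v_i α_i r_i = 10·7·2 + 7·11·10 + 4·4·9 + 8·3·1 + 10·6·0 = 1078 ≡ 12.
  α_i^2 mod 13 = [10, 4, 3, 9, 10].
  S_2 = Σ v_i α_i^2 r_i = 10·10·2 + 7·4·10 + 4·3·9 + 8·9·1 + 10·10·0 = 660 ≡ 10.
  S = (4, 12, 10) ≠ 0, so r is not a codeword (an error is present).
Step 3: locate the error. For a single error e at position i, S_ℓ = v_i·e·α_i^ℓ, so α_err = S_1/S_0.
  S_0^{−1} = 4^{−1} = 10 (mod 13), so α_err = 12·10 = 120 ≡ 3 = α_4. Error position i = 4.
  Consistency check: S_2/S_1 = 10·12 = 120 ≡ 3 = α_err ✓ (single-error assumption holds).
Step 4: error magnitude e = S_0/v_4 = S_0·∏_{j≠4}(α_4 − α_j) = 4·5 = 20 ≡ 7 (mod 13).
Step 5: correct position 4: c_4 = r_4 − e = 1 − 7 ≡ 7 (mod 13). Hence c = [2, 10, 9, 7, 0].
  Check: interpolating c through the α_i gives m(x) = 1 + 2·x (degree < 2) with m(α_i) = c_i for every i, so c is indeed a codeword.


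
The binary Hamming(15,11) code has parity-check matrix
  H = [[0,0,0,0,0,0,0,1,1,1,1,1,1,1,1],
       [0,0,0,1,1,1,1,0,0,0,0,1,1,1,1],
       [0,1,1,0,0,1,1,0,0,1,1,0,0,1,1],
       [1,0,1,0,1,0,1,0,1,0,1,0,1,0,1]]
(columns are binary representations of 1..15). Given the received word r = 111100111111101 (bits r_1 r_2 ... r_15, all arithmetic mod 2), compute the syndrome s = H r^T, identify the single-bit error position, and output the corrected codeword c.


s = (1, 1, 0, 1)^T, error position = 13, corrected codeword c = 111100111111001

Compute s = H r^T mod 2 one row at a time:
  s_1 = 1 + 1 + 1 + 1 + 1 + 1 + 0 + 1 = 7 ≡ 1 (mod 2).
  s_2 = 1 + 0 + 0 + 1 + 1 + 1 + 0 + 1 = 5 ≡ 1 (mod 2).
  s_3 = 1 + 1 + 0 + 1 + 1 + 1 + 0 + 1 = 6 ≡ 0 (mod 2).
  s_4 = 1 + 1 + 0 + 1 + 1 + 1 + 1 + 1 = 7 ≡ 1 (mod 2).
s = (1, 1, 0, 1)^T — this equals column 13 of H (binary 1101), so error is at position 13.
Correct: flip bit 13 of r = 111100111111101 to get c = 111100111111001.


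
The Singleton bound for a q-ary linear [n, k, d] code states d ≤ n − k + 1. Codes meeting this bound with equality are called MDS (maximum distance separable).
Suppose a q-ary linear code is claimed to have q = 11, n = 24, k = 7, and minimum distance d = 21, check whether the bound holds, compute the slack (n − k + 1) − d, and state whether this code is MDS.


Singleton RHS = n − k + 1 = 18, slack = -3, bound violated (no such code; not MDS).

Singleton bound: d ≤ n − k + 1.
Here n = 24, k = 7, so n − k + 1 = 18.
Given d = 21, check d ≤ 18: NO.
Slack = (n − k + 1) − d = -3.
The slack is negative: d = 21 exceeds n − k + 1 = 18 by 3, so the Singleton bound is violated and no linear [24, 7, 21]_11 code can exist. In particular it is not MDS (MDS requires d = n − k + 1 exactly).
Description: the claimed parameters are [24, 7, 21]_11; such a code would be impossible (violates the Singleton bound).


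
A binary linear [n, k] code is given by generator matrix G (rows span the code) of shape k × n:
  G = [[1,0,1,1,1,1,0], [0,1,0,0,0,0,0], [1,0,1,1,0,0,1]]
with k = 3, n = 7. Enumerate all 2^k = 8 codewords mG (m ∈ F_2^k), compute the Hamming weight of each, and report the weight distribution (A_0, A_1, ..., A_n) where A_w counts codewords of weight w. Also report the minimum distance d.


Weight distribution: A_0 = 1, A_1 = 1, A_3 = 1, A_4 = 2, A_5 = 2, A_6 = 1. Minimum distance d = 1.

Enumerate all 2^3 = 8 messages m ∈ F_2^3.
For each, compute codeword c = mG in F_2^7, then tally its weight.
  m = 000 → c = 0000000, weight = 0.
  m = 100 → c = 1011110, weight = 5.
  m = 010 → c = 0100000, weight = 1.
  m = 110 → c = 1111110, weight = 6.
  m = 001 → c = 1011001, weight = 4.
  m = 101 → c = 0000111, weight = 3.
  m = 011 → c = 1111001, weight = 5.
  m = 111 → c = 0100111, weight = 4.
Tally weights:
  weight 0: 1 codewords.
  weight 1: 1 codewords.
  weight 3: 1 codewords.
  weight 4: 2 codewords.
  weight 5: 2 codewords.
  weight 6: 1 codewords.
Minimum distance d = smallest w > 0 with A_w > 0 = 1.
Sanity: Σ A_w = 8 = 2^3 = 8 ✓.


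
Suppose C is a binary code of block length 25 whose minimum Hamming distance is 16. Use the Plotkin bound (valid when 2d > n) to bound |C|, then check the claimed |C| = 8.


Plotkin bound M ≤ 4; given |C| = 8 > bound (violated).

Check applicability: 2d = 32, n = 25.
2d − n = 7 > 0, so Plotkin applies.
Compute d/(2d−n) = 16/7 ≈ 2.2857.
⌊d/(2d−n)⌋ = 2.
Plotkin bound: M ≤ 2·2 = 4.
Given |C| = 8, check: VIOLATED.
This |C| is above the Plotkin bound, so no binary code with n = 25, d = 16 and 8 codewords exists.


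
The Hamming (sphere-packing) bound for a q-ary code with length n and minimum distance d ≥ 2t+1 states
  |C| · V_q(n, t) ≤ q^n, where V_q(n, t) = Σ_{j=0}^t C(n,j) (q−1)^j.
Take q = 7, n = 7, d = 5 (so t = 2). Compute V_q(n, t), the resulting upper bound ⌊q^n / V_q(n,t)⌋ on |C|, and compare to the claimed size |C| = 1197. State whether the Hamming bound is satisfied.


V_q(n, t) = 799, q^n = 823543, Hamming bound = 1030, |C| = 1197 > bound (violated).

Step 1: Compute V_q(n, t) = Σ_{j=0}^2 C(n, j) (q−1)^j.
  j = 0: C(7,0)·(6)^0 = 1·1 = 1.
  j = 1: C(7,1)·(6)^1 = 7·6 = 42.
  j = 2: C(7,2)·(6)^2 = 21·36 = 756.
  V_q(n, t) = 1 + 42 + 756 = 799.
Step 2: q^n = 7^7 = 823543.
Step 3: Hamming bound ⌊q^n / V_q(n,t)⌋ = ⌊823543/799⌋ = 1030.
Step 4: Compare |C| = 1197 to 1030: violated.
The claimed |C| lies above the Hamming bound, so no 7-ary code of length 7 with d ≥ 5 can have 1197 codewords.


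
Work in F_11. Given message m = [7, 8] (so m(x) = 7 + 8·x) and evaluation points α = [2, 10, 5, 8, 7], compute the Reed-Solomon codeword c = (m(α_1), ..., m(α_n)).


c = [1, 10, 3, 5, 8]

Message polynomial: m(x) = 7 + 8·x (mod 11).
For each evaluation point α_i, compute m(α_i) mod 11:
  α_1 = 2: Horner steps 8 → 1, so m(2) = 1.
  α_2 = 10: Horner steps 8 → 10, so m(10) = 10.
  α_3 = 5: Horner steps 8 → 3, so m(5) = 3.
  α_4 = 8: Horner steps 8 → 5, so m(8) = 5.
  α_5 = 7: Horner steps 8 → 8, so m(7) = 8.
Codeword c = [1, 10, 3, 5, 8] ∈ F_11^5.


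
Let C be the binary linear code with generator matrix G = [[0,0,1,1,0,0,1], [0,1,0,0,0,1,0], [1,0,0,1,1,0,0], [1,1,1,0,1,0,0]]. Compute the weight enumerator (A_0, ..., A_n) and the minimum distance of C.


Weight distribution: A_0 = 1, A_2 = 3, A_3 = 4, A_4 = 3, A_5 = 4, A_6 = 1. Minimum distance d = 2.

Enumerate all 2^4 = 16 messages m ∈ F_2^4.
For each, compute codeword c = mG in F_2^7, then tally its weight.
  m = 0000 → c = 0000000, weight = 0.
  m = 1000 → c = 0011001, weight = 3.
  m = 0100 → c = 0100010, weight = 2.
  m = 1100 → c = 0111011, weight = 5.
  m = 0010 → c = 1001100, weight = 3.
  m = 1010 → c = 1010101, weight = 4.
  m = 0110 → c = 1101110, weight = 5.
  m = 1110 → c = 1110111, weight = 6.
  m = 0001 → c = 1110100, weight = 4.
  m = 1001 → c = 1101101, weight = 5.
  m = 0101 → c = 1010110, weight = 4.
  m = 1101 → c = 1001111, weight = 5.
  m = 0011 → c = 0111000, weight = 3.
  m = 1011 → c = 0100001, weight = 2.
  m = 0111 → c = 0011010, weight = 3.
  m = 1111 → c = 0000011, weight = 2.
Tally weights:
  weight 0: 1 codewords.
  weight 2: 3 codewords.
  weight 3: 4 codewords.
  weight 4: 3 codewords.
  weight 5: 4 codewords.
  weight 6: 1 codewords.
Minimum distance d = smallest w > 0 with A_w > 0 = 2.
Sanity: Σ A_w = 16 = 2^4 = 16 ✓.


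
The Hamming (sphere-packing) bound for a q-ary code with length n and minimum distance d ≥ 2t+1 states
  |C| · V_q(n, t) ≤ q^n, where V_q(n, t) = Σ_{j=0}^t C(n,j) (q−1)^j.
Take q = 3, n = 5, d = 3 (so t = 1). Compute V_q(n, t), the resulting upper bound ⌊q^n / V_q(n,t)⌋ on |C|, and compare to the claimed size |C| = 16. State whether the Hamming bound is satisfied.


V_q(n, t) = 11, q^n = 243, Hamming bound = 22, |C| = 16 ≤ bound (satisfied).

Step 1: Compute V_q(n, t) = Σ_{j=0}^1 C(n, j) (q−1)^j.
  j = 0: C(5,0)·(2)^0 = 1·1 = 1.
  j = 1: C(5,1)·(2)^1 = 5·2 = 10.
  V_q(n, t) = 1 + 10 = 11.
Step 2: q^n = 3^5 = 243.
Step 3: Hamming bound ⌊q^n / V_q(n,t)⌋ = ⌊243/11⌋ = 22.
Step 4: Compare |C| = 16 to 22: satisfied.
The claimed |C| lies below the Hamming bound.


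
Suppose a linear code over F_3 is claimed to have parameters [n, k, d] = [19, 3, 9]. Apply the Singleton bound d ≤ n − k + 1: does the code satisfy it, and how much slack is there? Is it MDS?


Singleton RHS = n − k + 1 = 17, slack = 8, bound satisfied, not MDS.

Singleton bound: d ≤ n − k + 1.
Here n = 19, k = 3, so n − k + 1 = 17.
Given d = 9, check d ≤ 17: YES.
Slack = (n − k + 1) − d = 8.
The code is NOT MDS (slack = 8 > 0).
Description: the claimed parameters are [19, 3, 9]_3; such a code would be non-MDS.


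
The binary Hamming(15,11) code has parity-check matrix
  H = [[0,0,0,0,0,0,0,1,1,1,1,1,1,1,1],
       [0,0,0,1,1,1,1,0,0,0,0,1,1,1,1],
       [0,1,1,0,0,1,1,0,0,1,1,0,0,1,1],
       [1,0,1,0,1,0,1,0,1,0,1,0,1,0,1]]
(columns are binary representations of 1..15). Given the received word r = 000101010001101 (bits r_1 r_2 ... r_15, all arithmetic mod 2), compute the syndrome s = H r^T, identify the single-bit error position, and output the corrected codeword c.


s = (0, 1, 0, 0)^T, error position = 4, corrected codeword c = 000001010001101

Compute s = H r^T mod 2 one row at a time:
  s_1 = 1 + 0 + 0 + 0 + 1 + 1 + 0 + 1 = 4 ≡ 0 (mod 2).
  s_2 = 1 + 0 + 1 + 0 + 1 + 1 + 0 + 1 = 5 ≡ 1 (mod 2).
  s_3 = 0 + 0 + 1 + 0 + 0 + 0 + 0 + 1 = 2 ≡ 0 (mod 2).
  s_4 = 0 + 0 + 0 + 0 + 0 + 0 + 1 + 1 = 2 ≡ 0 (mod 2).
s = (0, 1, 0, 0)^T — this equals column 4 of H (binary 0100), so error is at position 4.
Correct: flip bit 4 of r = 000101010001101 to get c = 000001010001101.


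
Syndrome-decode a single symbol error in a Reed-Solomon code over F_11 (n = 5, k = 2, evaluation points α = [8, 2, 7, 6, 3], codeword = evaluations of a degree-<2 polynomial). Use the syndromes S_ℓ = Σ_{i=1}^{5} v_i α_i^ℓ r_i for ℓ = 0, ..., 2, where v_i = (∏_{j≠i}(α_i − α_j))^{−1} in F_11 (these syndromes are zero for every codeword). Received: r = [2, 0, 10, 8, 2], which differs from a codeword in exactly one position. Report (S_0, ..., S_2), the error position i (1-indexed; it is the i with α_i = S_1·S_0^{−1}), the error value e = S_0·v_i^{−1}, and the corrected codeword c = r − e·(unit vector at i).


S = (9, 6, 4), error at position 1, error magnitude e = 1, c = [1, 0, 10, 8, 2].

Step 1: column multipliers v_i = (∏_{j≠i}(α_i − α_j))^{−1} mod 11.
  i = 1 (α = 8): (8−2)(8−7)(8−6)(8−3) = 6·1·2·5 = 60 ≡ 5, so v_1 = 5^{−1} = 9 (mod 11).
  i = 2 (α = 2): (2−8)(2−7)(2−6)(2−3) = (−6)·(−5)·(−4)·(−1) = 120 ≡ 10, so v_2 = 10^{−1} = 10 (mod 11).
  i = 3 (α = 7): (7−8)(7−2)(7−6)(7−3) = (−1)·5·1·4 = −20 ≡ 2, so v_3 = 2^{−1} = 6 (mod 11).
  i = 4 (α = 6): (6−8)(6−2)(6−7)(6−3) = (−2)·4·(−1)·3 = 24 ≡ 2, so v_4 = 2^{−1} = 6 (mod 11).
  i = 5 (α = 3): (3−8)(3−2)(3−7)(3−6) = (−5)·1·(−4)·(−3) = −60 ≡ 6, so v_5 = 6^{−1} = 2 (mod 11).
  v = [9, 10, 6, 6, 2].
Step 2: syndromes of r = [2, 0, 10, 8, 2] (all sums mod 11).
  S_0 = Σ v_i r_i = 9·2 + 10·0 + 6·10 + 6·8 + 2·2 = 130 ≡ 9.
  S_1 = Σ v_i α_i r_i = 9·8·2 + 10·2·0 + 6·7·10 + 6·6·8 + 2·3·2 = 864 ≡ 6.
  α_i^2 mod 11 = [9, 4, 5, 3, 9].
  S_2 = Σ v_i α_i^2 r_i = 9·9·2 + 10·4·0 + 6·5·10 + 6·3·8 + 2·9·2 = 642 ≡ 4.
  S = (9, 6, 4) ≠ 0, so r is not a codeword (an error is present).
Step 3: locate the error. For a single error e at position i, S_ℓ = v_i·e·α_i^ℓ, so α_err = S_1/S_0.
  S_0^{−1} = 9^{−1} = 5 (mod 11), so α_err = 6·5 = 30 ≡ 8 = α_1. Error position i = 1.
  Consistency check: S_2/S_1 = 4·2 = 8 ≡ 8 = α_err ✓ (single-error assumption holds).
Step 4: error magnitude e = S_0/v_1 = S_0·∏_{j≠1}(α_1 − α_j) = 9·5 = 45 ≡ 1 (mod 11).
Step 5: correct position 1: c_1 = r_1 − e = 2 − 1 ≡ 1 (mod 11). Hence c = [1, 0, 10, 8, 2].
  Check: interpolating c through the α_i gives m(x) = 7 + 2·x (degree < 2) with m(α_i) = c_i for every i, so c is indeed a codeword.


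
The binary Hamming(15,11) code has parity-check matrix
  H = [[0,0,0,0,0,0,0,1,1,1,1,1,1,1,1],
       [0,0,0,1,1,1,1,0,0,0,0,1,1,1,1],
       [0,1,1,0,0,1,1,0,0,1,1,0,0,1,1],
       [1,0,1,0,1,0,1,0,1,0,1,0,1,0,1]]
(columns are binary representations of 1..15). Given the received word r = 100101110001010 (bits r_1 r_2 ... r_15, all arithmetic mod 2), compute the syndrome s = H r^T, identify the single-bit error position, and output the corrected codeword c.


s = (1, 1, 1, 0)^T, error position = 14, corrected codeword c = 100101110001000

Compute s = H r^T mod 2 one row at a time:
  s_1 = 1 + 0 + 0 + 0 + 1 + 0 + 1 + 0 = 3 ≡ 1 (mod 2).
  s_2 = 1 + 0 + 1 + 1 + 1 + 0 + 1 + 0 = 5 ≡ 1 (mod 2).
  s_3 = 0 + 0 + 1 + 1 + 0 + 0 + 1 + 0 = 3 ≡ 1 (mod 2).
  s_4 = 1 + 0 + 0 + 1 + 0 + 0 + 0 + 0 = 2 ≡ 0 (mod 2).
s = (1, 1, 1, 0)^T — this equals column 14 of H (binary 1110), so error is at position 14.
Correct: flip bit 14 of r = 100101110001010 to get c = 100101110001000.


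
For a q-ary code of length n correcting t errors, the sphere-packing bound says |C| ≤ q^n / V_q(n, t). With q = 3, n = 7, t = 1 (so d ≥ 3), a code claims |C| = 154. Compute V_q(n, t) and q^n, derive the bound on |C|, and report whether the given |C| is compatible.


V_q(n, t) = 15, q^n = 2187, Hamming bound = 145, |C| = 154 > bound (violated).

Step 1: Compute V_q(n, t) = Σ_{j=0}^1 C(n, j) (q−1)^j.
  j = 0: C(7,0)·(2)^0 = 1·1 = 1.
  j = 1: C(7,1)·(2)^1 = 7·2 = 14.
  V_q(n, t) = 1 + 14 = 15.
Step 2: q^n = 3^7 = 2187.
Step 3: Hamming bound ⌊q^n / V_q(n,t)⌋ = ⌊2187/15⌋ = 145.
Step 4: Compare |C| = 154 to 145: violated.
The claimed |C| lies above the Hamming bound, so no 3-ary code of length 7 with d ≥ 3 can have 154 codewords.


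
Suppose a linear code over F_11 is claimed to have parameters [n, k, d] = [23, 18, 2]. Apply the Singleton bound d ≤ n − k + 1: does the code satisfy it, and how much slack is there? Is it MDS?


Singleton RHS = n − k + 1 = 6, slack = 4, bound satisfied, not MDS.

Singleton bound: d ≤ n − k + 1.
Here n = 23, k = 18, so n − k + 1 = 6.
Given d = 2, check d ≤ 6: YES.
Slack = (n − k + 1) − d = 4.
The code is NOT MDS (slack = 4 > 0).
Description: the claimed parameters are [23, 18, 2]_11; such a code would be non-MDS.


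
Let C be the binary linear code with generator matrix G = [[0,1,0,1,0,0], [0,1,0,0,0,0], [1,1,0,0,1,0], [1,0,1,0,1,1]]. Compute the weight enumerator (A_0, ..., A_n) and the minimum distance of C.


Weight distribution: A_0 = 1, A_1 = 2, A_2 = 3, A_3 = 4, A_4 = 3, A_5 = 2, A_6 = 1. Minimum distance d = 1.

Enumerate all 2^4 = 16 messages m ∈ F_2^4.
For each, compute codeword c = mG in F_2^6, then tally its weight.
  m = 0000 → c = 000000, weight = 0.
  m = 1000 → c = 010100, weight = 2.
  m = 0100 → c = 010000, weight = 1.
  m = 1100 → c = 000100, weight = 1.
  m = 0010 → c = 110010, weight = 3.
  m = 1010 → c = 100110, weight = 3.
  m = 0110 → c = 100010, weight = 2.
  m = 1110 → c = 110110, weight = 4.
  m = 0001 → c = 101011, weight = 4.
  m = 1001 → c = 111111, weight = 6.
  m = 0101 → c = 111011, weight = 5.
  m = 1101 → c = 101111, weight = 5.
  m = 0011 → c = 011001, weight = 3.
  m = 1011 → c = 001101, weight = 3.
  m = 0111 → c = 001001, weight = 2.
  m = 1111 → c = 011101, weight = 4.
Tally weights:
  weight 0: 1 codewords.
  weight 1: 2 codewords.
  weight 2: 3 codewords.
  weight 3: 4 codewords.
  weight 4: 3 codewords.
  weight 5: 2 codewords.
  weight 6: 1 codewords.
Minimum distance d = smallest w > 0 with A_w > 0 = 1.
Sanity: Σ A_w = 16 = 2^4 = 16 ✓.


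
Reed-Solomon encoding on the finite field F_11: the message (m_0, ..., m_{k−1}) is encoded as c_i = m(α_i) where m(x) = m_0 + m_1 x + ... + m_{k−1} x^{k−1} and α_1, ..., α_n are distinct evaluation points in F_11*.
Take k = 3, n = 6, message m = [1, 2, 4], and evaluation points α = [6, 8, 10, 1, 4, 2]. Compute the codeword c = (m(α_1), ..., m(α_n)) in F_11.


c = [3, 9, 3, 7, 7, 10]

Message polynomial: m(x) = 1 + 2·x + 4·x^2 (mod 11).
For each evaluation point α_i, compute m(α_i) mod 11:
  α_1 = 6: Horner steps 4 → 4 → 3, so m(6) = 3.
  α_2 = 8: Horner steps 4 → 1 → 9, so m(8) = 9.
  α_3 = 10: Horner steps 4 → 9 → 3, so m(10) = 3.
  α_4 = 1: Horner steps 4 → 6 → 7, so m(1) = 7.
  α_5 = 4: Horner steps 4 → 7 → 7, so m(4) = 7.
  α_6 = 2: Horner steps 4 → 10 → 10, so m(2) = 10.
Codeword c = [3, 9, 3, 7, 7, 10] ∈ F_11^6.


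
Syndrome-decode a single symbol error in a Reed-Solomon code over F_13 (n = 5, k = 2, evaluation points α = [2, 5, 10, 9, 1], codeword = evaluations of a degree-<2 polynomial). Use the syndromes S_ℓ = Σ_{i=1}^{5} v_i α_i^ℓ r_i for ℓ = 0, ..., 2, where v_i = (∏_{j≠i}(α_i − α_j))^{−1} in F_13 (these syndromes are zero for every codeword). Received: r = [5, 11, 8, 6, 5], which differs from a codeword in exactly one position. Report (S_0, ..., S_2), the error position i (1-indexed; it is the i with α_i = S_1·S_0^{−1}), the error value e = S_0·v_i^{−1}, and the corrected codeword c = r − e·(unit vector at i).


S = (1, 1, 1), error at position 5, error magnitude e = 2, c = [5, 11, 8, 6, 3].

Step 1: column multipliers v_i = (∏_{j≠i}(α_i − α_j))^{−1} mod 13.
  i = 1 (α = 2): (2−5)(2−10)(2−9)(2−1) = (−3)·(−8)·(−7)·1 = −168 ≡ 1, so v_1 = 1^{−1} = 1 (mod 13).
  i = 2 (α = 5): (5−2)(5−10)(5−9)(5−1) = 3·(−5)·(−4)·4 = 240 ≡ 6, so v_2 = 6^{−1} = 11 (mod 13).
  i = 3 (α = 10): (10−2)(10−5)(10−9)(10−1) = 8·5·1·9 = 360 ≡ 9, so v_3 = 9^{−1} = 3 (mod 13).
  i = 4 (α = 9): (9−2)(9−5)(9−10)(9−1) = 7·4·(−1)·8 = −224 ≡ 10, so v_4 = 10^{−1} = 4 (mod 13).
  i = 5 (α = 1): (1−2)(1−5)(1−10)(1−9) = (−1)·(−4)·(−9)·(−8) = 288 ≡ 2, so v_5 = 2^{−1} = 7 (mod 13).
  v = [1, 11, 3, 4, 7].
Step 2: syndromes of r = [5, 11, 8, 6, 5] (all sums mod 13).
  S_0 = Σ v_i r_i = 1·5 + 11·11 + 3·8 + 4·6 + 7·5 = 209 ≡ 1.
  S_1 = Σ v_i α_i r_i = 1·2·5 + 11·5·11 + 3·10·8 + 4·9·6 + 7·1·5 = 1106 ≡ 1.
  α_i^2 mod 13 = [4, 12, 9, 3, 1].
  S_2 = Σ v_i α_i^2 r_i = 1·4·5 + 11·12·11 + 3·9·8 + 4·3·6 + 7·1·5 = 1795 ≡ 1.
  S = (1, 1, 1) ≠ 0, so r is not a codeword (an error is present).
Step 3: locate the error. For a single error e at position i, S_ℓ = v_i·e·α_i^ℓ, so α_err = S_1/S_0.
  S_0^{−1} = 1^{−1} = 1 (mod 13), so α_err = 1·1 = 1 ≡ 1 = α_5. Error position i = 5.
  Consistency check: S_2/S_1 = 1·1 = 1 ≡ 1 = α_err ✓ (single-error assumption holds).
Step 4: error magnitude e = S_0/v_5 = S_0·∏_{j≠5}(α_5 − α_j) = 1·2 = 2 ≡ 2 (mod 13).
Step 5: correct position 5: c_5 = r_5 − e = 5 − 2 ≡ 3 (mod 13). Hence c = [5, 11, 8, 6, 3].
  Check: interpolating c through the α_i gives m(x) = 1 + 2·x (degree < 2) with m(α_i) = c_i for every i, so c is indeed a codeword.


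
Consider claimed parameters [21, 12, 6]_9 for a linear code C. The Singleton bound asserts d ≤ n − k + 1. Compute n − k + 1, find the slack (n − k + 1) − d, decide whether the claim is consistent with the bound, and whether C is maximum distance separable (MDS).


Singleton RHS = n − k + 1 = 10, slack = 4, bound satisfied, not MDS.

Singleton bound: d ≤ n − k + 1.
Here n = 21, k = 12, so n − k + 1 = 10.
Given d = 6, check d ≤ 10: YES.
Slack = (n − k + 1) − d = 4.
The code is NOT MDS (slack = 4 > 0).
Description: the claimed parameters are [21, 12, 6]_9; such a code would be non-MDS.


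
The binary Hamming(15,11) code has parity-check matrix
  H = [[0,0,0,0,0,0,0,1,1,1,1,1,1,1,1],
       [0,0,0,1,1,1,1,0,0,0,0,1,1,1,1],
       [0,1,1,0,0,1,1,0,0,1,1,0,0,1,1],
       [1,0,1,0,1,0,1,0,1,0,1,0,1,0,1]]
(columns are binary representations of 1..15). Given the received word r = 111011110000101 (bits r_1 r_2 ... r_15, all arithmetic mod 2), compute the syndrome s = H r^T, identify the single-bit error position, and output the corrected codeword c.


s = (1, 1, 1, 0)^T, error position = 14, corrected codeword c = 111011110000111

Compute s = H r^T mod 2 one row at a time:
  s_1 = 1 + 0 + 0 + 0 + 0 + 1 + 0 + 1 = 3 ≡ 1 (mod 2).
  s_2 = 0 + 1 + 1 + 1 + 0 + 1 + 0 + 1 = 5 ≡ 1 (mod 2).
  s_3 = 1 + 1 + 1 + 1 + 0 + 0 + 0 + 1 = 5 ≡ 1 (mod 2).
  s_4 = 1 + 1 + 1 + 1 + 0 + 0 + 1 + 1 = 6 ≡ 0 (mod 2).
s = (1, 1, 1, 0)^T — this equals column 14 of H (binary 1110), so error is at position 14.
Correct: flip bit 14 of r = 111011110000101 to get c = 111011110000111.


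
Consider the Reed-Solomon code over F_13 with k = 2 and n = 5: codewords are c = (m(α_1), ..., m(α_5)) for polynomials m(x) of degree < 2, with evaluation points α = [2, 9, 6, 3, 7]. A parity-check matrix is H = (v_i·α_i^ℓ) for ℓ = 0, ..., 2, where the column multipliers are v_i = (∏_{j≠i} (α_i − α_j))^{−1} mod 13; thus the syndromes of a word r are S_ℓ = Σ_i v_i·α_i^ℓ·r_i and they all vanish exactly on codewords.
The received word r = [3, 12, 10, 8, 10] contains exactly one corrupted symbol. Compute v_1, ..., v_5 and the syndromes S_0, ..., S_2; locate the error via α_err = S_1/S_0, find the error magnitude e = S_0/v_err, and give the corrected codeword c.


S = (5, 9, 11), error at position 5, error magnitude e = 8, c = [3, 12, 10, 8, 2].

Step 1: column multipliers v_i = (∏_{j≠i}(α_i − α_j))^{−1} mod 13.
  i = 1 (α = 2): (2−9)(2−6)(2−3)(2−7) = (−7)·(−4)·(−1)·(−5) = 140 ≡ 10, so v_1 = 10^{−1} = 4 (mod 13).
  i = 2 (α = 9): (9−2)(9−6)(9−3)(9−7) = 7·3·6·2 = 252 ≡ 5, so v_2 = 5^{−1} = 8 (mod 13).
  i = 3 (α = 6): (6−2)(6−9)(6−3)(6−7) = 4·(−3)·3·(−1) = 36 ≡ 10, so v_3 = 10^{−1} = 4 (mod 13).
  i = 4 (α = 3): (3−2)(3−9)(3−6)(3−7) = 1·(−6)·(−3)·(−4) = −72 ≡ 6, so v_4 = 6^{−1} = 11 (mod 13).
  i = 5 (α = 7): (7−2)(7−9)(7−6)(7−3) = 5·(−2)·1·4 = −40 ≡ 12, so v_5 = 12^{−1} = 12 (mod 13).
  v = [4, 8, 4, 11, 12].
Step 2: syndromes of r = [3, 12, 10, 8, 10] (all sums mod 13).
  S_0 = Σ v_i r_i = 4·3 + 8·12 + 4·10 + 11·8 + 12·10 = 356 ≡ 5.
  S_1 = Σ v_i α_i r_i = 4·2·3 + 8·9·12 + 4·6·10 + 11·3·8 + 12·7·10 = 2232 ≡ 9.
  α_i^2 mod 13 = [4, 3, 10, 9, 10].
  S_2 = Σ v_i α_i^2 r_i = 4·4·3 + 8·3·12 + 4·10·10 + 11·9·8 + 12·10·10 = 2728 ≡ 11.
  S = (5, 9, 11) ≠ 0, so r is not a codeword (an error is present).
Step 3: locate the error. For a single error e at position i, S_ℓ = v_i·e·α_i^ℓ, so α_err = S_1/S_0.
  S_0^{−1} = 5^{−1} = 8 (mod 13), so α_err = 9·8 = 72 ≡ 7 = α_5. Error position i = 5.
  Consistency check: S_2/S_1 = 11·3 = 33 ≡ 7 = α_err ✓ (single-error assumption holds).
Step 4: error magnitude e = S_0/v_5 = S_0·∏_{j≠5}(α_5 − α_j) = 5·12 = 60 ≡ 8 (mod 13).
Step 5: correct position 5: c_5 = r_5 − e = 10 − 8 ≡ 2 (mod 13). Hence c = [3, 12, 10, 8, 2].
  Check: interpolating c through the α_i gives m(x) = 6 + 5·x (degree < 2) with m(α_i) = c_i for every i, so c is indeed a codeword.


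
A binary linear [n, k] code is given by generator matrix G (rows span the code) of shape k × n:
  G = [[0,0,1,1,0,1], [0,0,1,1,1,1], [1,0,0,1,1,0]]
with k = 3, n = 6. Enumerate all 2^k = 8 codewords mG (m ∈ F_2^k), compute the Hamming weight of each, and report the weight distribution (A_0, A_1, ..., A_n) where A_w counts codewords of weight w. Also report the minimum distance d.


Weight distribution: A_0 = 1, A_1 = 1, A_2 = 1, A_3 = 3, A_4 = 2. Minimum distance d = 1.

Enumerate all 2^3 = 8 messages m ∈ F_2^3.
For each, compute codeword c = mG in F_2^6, then tally its weight.
  m = 000 → c = 000000, weight = 0.
  m = 100 → c = 001101, weight = 3.
  m = 010 → c = 001111, weight = 4.
  m = 110 → c = 000010, weight = 1.
  m = 001 → c = 100110, weight = 3.
  m = 101 → c = 101011, weight = 4.
  m = 011 → c = 101001, weight = 3.
  m = 111 → c = 100100, weight = 2.
Tally weights:
  weight 0: 1 codewords.
  weight 1: 1 codewords.
  weight 2: 1 codewords.
  weight 3: 3 codewords.
  weight 4: 2 codewords.
Minimum distance d = smallest w > 0 with A_w > 0 = 1.
Sanity: Σ A_w = 8 = 2^3 = 8 ✓.


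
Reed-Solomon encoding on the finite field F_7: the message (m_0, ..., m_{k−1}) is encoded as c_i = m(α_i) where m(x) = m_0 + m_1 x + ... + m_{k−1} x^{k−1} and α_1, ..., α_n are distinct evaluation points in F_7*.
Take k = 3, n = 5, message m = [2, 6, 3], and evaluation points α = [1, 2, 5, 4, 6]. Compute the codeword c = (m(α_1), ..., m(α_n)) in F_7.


c = [4, 5, 2, 4, 6]

Message polynomial: m(x) = 2 + 6·x + 3·x^2 (mod 7).
For each evaluation point α_i, compute m(α_i) mod 7:
  α_1 = 1: Horner steps 3 → 2 → 4, so m(1) = 4.
  α_2 = 2: Horner steps 3 → 5 → 5, so m(2) = 5.
  α_3 = 5: Horner steps 3 → 0 → 2, so m(5) = 2.
  α_4 = 4: Horner steps 3 → 4 → 4, so m(4) = 4.
  α_5 = 6: Horner steps 3 → 3 → 6, so m(6) = 6.
Codeword c = [4, 5, 2, 4, 6] ∈ F_7^5.


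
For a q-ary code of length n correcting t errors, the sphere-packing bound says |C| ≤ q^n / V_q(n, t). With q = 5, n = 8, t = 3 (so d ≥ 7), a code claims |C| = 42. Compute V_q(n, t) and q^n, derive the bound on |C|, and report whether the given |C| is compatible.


V_q(n, t) = 4065, q^n = 390625, Hamming bound = 96, |C| = 42 ≤ bound (satisfied).

Step 1: Compute V_q(n, t) = Σ_{j=0}^3 C(n, j) (q−1)^j.
  j = 0: C(8,0)·(4)^0 = 1·1 = 1.
  j = 1: C(8,1)·(4)^1 = 8·4 = 32.
  j = 2: C(8,2)·(4)^2 = 28·16 = 448.
  j = 3: C(8,3)·(4)^3 = 56·64 = 3584.
  V_q(n, t) = 1 + 32 + 448 + 3584 = 4065.
Step 2: q^n = 5^8 = 390625.
Step 3: Hamming bound ⌊q^n / V_q(n,t)⌋ = ⌊390625/4065⌋ = 96.
Step 4: Compare |C| = 42 to 96: satisfied.
The claimed |C| lies below the Hamming bound.


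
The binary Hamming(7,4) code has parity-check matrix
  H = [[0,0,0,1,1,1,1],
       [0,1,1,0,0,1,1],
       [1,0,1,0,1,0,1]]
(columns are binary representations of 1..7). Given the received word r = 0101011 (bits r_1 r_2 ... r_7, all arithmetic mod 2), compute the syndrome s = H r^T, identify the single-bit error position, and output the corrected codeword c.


s = (1, 1, 1)^T, error position = 7, corrected codeword c = 0101010

Compute s = H r^T mod 2 one row at a time:
  s_1 = 1 + 0 + 1 + 1 = 3 ≡ 1 (mod 2).
  s_2 = 1 + 0 + 1 + 1 = 3 ≡ 1 (mod 2).
  s_3 = 0 + 0 + 0 + 1 = 1 ≡ 1 (mod 2).
s = (1, 1, 1)^T — this equals column 7 of H (binary 111), so error is at position 7.
Correct: flip bit 7 of r = 0101011 to get c = 0101010.


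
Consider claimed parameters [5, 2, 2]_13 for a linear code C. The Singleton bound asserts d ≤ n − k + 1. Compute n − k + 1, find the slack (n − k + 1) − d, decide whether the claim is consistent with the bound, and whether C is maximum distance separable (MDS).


Singleton RHS = n − k + 1 = 4, slack = 2, bound satisfied, not MDS.

Singleton bound: d ≤ n − k + 1.
Here n = 5, k = 2, so n − k + 1 = 4.
Given d = 2, check d ≤ 4: YES.
Slack = (n − k + 1) − d = 2.
The code is NOT MDS (slack = 2 > 0).
Description: the claimed parameters are [5, 2, 2]_13; such a code would be non-MDS.


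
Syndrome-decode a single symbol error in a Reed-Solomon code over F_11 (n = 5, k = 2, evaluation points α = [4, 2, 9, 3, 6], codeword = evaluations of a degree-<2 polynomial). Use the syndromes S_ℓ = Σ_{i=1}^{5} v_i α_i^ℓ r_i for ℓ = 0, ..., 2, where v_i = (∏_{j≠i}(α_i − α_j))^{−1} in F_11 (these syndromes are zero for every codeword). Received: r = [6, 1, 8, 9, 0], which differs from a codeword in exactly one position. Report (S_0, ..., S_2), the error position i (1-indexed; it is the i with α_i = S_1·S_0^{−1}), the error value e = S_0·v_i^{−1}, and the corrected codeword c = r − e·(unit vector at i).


S = (2, 7, 8), error at position 3, error magnitude e = 6, c = [6, 1, 2, 9, 0].

Step 1: column multipliers v_i = (∏_{j≠i}(α_i − α_j))^{−1} mod 11.
  i = 1 (α = 4): (4−2)(4−9)(4−3)(4−6) = 2·(−5)·1·(−2) = 20 ≡ 9, so v_1 = 9^{−1} = 5 (mod 11).
  i = 2 (α = 2): (2−4)(2−9)(2−3)(2−6) = (−2)·(−7)·(−1)·(−4) = 56 ≡ 1, so v_2 = 1^{−1} = 1 (mod 11).
  i = 3 (α = 9): (9−4)(9−2)(9−3)(9−6) = 5·7·6·3 = 630 ≡ 3, so v_3 = 3^{−1} = 4 (mod 11).
  i = 4 (α = 3): (3−4)(3−2)(3−9)(3−6) = (−1)·1·(−6)·(−3) = −18 ≡ 4, so v_4 = 4^{−1} = 3 (mod 11).
  i = 5 (α = 6): (6−4)(6−2)(6−9)(6−3) = 2·4·(−3)·3 = −72 ≡ 5, so v_5 = 5^{−1} = 9 (mod 11).
  v = [5, 1, 4, 3, 9].
Step 2: syndromes of r = [6, 1, 8, 9, 0] (all sums mod 11).
  S_0 = Σ v_i r_i = 5·6 + 1·1 + 4·8 + 3·9 + 9·0 = 90 ≡ 2.
  S_1 = Σ v_i α_i r_i = 5·4·6 + 1·2·1 + 4·9·8 + 3·3·9 + 9·6·0 = 491 ≡ 7.
  α_i^2 mod 11 = [5, 4, 4, 9, 3].
  S_2 = Σ v_i α_i^2 r_i = 5·5·6 + 1·4·1 + 4·4·8 + 3·9·9 + 9·3·0 = 525 ≡ 8.
  S = (2, 7, 8) ≠ 0, so r is not a codeword (an error is present).
Step 3: locate the error. For a single error e at position i, S_ℓ = v_i·e·α_i^ℓ, so α_err = S_1/S_0.
  S_0^{−1} = 2^{−1} = 6 (mod 11), so α_err = 7·6 = 42 ≡ 9 = α_3. Error position i = 3.
  Consistency check: S_2/S_1 = 8·8 = 64 ≡ 9 = α_err ✓ (single-error assumption holds).
Step 4: error magnitude e = S_0/v_3 = S_0·∏_{j≠3}(α_3 − α_j) = 2·3 = 6 ≡ 6 (mod 11).
Step 5: correct position 3: c_3 = r_3 − e = 8 − 6 ≡ 2 (mod 11). Hence c = [6, 1, 2, 9, 0].
  Check: interpolating c through the α_i gives m(x) = 7 + 8·x (degree < 2) with m(α_i) = c_i for every i, so c is indeed a codeword.


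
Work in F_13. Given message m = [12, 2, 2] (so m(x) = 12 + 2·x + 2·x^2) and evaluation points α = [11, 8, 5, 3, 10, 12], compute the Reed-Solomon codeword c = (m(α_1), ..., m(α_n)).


c = [3, 0, 7, 10, 11, 12]

Message polynomial: m(x) = 12 + 2·x + 2·x^2 (mod 13).
For each evaluation point α_i, compute m(α_i) mod 13:
  α_1 = 11: Horner steps 2 → 11 → 3, so m(11) = 3.
  α_2 = 8: Horner steps 2 → 5 → 0, so m(8) = 0.
  α_3 = 5: Horner steps 2 → 12 → 7, so m(5) = 7.
  α_4 = 3: Horner steps 2 → 8 → 10, so m(3) = 10.
  α_5 = 10: Horner steps 2 → 9 → 11, so m(10) = 11.
  α_6 = 12: Horner steps 2 → 0 → 12, so m(12) = 12.
Codeword c = [3, 0, 7, 10, 11, 12] ∈ F_13^6.


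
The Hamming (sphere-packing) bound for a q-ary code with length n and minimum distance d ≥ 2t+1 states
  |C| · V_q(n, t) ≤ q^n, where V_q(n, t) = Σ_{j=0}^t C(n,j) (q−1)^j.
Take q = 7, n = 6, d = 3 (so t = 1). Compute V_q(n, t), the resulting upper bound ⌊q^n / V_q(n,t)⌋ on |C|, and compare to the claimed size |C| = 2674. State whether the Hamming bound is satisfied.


V_q(n, t) = 37, q^n = 117649, Hamming bound = 3179, |C| = 2674 ≤ bound (satisfied).

Step 1: Compute V_q(n, t) = Σ_{j=0}^1 C(n, j) (q−1)^j.
  j = 0: C(6,0)·(6)^0 = 1·1 = 1.
  j = 1: C(6,1)·(6)^1 = 6·6 = 36.
  V_q(n, t) = 1 + 36 = 37.
Step 2: q^n = 7^6 = 117649.
Step 3: Hamming bound ⌊q^n / V_q(n,t)⌋ = ⌊117649/37⌋ = 3179.
Step 4: Compare |C| = 2674 to 3179: satisfied.
The claimed |C| lies below the Hamming bound.


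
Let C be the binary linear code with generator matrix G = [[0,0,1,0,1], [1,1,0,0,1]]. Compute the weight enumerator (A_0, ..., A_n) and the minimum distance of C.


Weight distribution: A_0 = 1, A_2 = 1, A_3 = 2. Minimum distance d = 2.

Enumerate all 2^2 = 4 messages m ∈ F_2^2.
For each, compute codeword c = mG in F_2^5, then tally its weight.
  m = 00 → c = 00000, weight = 0.
  m = 10 → c = 00101, weight = 2.
  m = 01 → c = 11001, weight = 3.
  m = 11 → c = 11100, weight = 3.
Tally weights:
  weight 0: 1 codewords.
  weight 2: 1 codewords.
  weight 3: 2 codewords.
Minimum distance d = smallest w > 0 with A_w > 0 = 2.
Sanity: Σ A_w = 4 = 2^2 = 4 ✓.


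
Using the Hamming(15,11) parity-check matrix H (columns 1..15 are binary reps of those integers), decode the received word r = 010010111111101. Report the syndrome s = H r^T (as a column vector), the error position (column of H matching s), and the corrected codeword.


s = (1, 1, 1, 0)^T, error position = 14, corrected codeword c = 010010111111111

Compute s = H r^T mod 2 one row at a time:
  s_1 = 1 + 1 + 1 + 1 + 1 + 1 + 0 + 1 = 7 ≡ 1 (mod 2).
  s_2 = 0 + 1 + 0 + 1 + 1 + 1 + 0 + 1 = 5 ≡ 1 (mod 2).
  s_3 = 1 + 0 + 0 + 1 + 1 + 1 + 0 + 1 = 5 ≡ 1 (mod 2).
  s_4 = 0 + 0 + 1 + 1 + 1 + 1 + 1 + 1 = 6 ≡ 0 (mod 2).
s = (1, 1, 1, 0)^T — this equals column 14 of H (binary 1110), so error is at position 14.
Correct: flip bit 14 of r = 010010111111101 to get c = 010010111111111.


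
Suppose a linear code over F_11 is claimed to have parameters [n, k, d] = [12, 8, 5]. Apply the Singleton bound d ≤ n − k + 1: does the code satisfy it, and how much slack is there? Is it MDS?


Singleton RHS = n − k + 1 = 5, slack = 0, bound satisfied, MDS.

Singleton bound: d ≤ n − k + 1.
Here n = 12, k = 8, so n − k + 1 = 5.
Given d = 5, check d ≤ 5: YES.
Slack = (n − k + 1) − d = 0.
The code is MDS (slack = 0).
Description: the claimed parameters are [12, 8, 5]_11; such a code would be MDS (meets Singleton bound).


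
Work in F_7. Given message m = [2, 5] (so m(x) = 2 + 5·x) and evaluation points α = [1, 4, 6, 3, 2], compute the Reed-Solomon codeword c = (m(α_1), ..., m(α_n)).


c = [0, 1, 4, 3, 5]

Message polynomial: m(x) = 2 + 5·x (mod 7).
For each evaluation point α_i, compute m(α_i) mod 7:
  α_1 = 1: Horner steps 5 → 0, so m(1) = 0.
  α_2 = 4: Horner steps 5 → 1, so m(4) = 1.
  α_3 = 6: Horner steps 5 → 4, so m(6) = 4.
  α_4 = 3: Horner steps 5 → 3, so m(3) = 3.
  α_5 = 2: Horner steps 5 → 5, so m(2) = 5.
Codeword c = [0, 1, 4, 3, 5] ∈ F_7^5.


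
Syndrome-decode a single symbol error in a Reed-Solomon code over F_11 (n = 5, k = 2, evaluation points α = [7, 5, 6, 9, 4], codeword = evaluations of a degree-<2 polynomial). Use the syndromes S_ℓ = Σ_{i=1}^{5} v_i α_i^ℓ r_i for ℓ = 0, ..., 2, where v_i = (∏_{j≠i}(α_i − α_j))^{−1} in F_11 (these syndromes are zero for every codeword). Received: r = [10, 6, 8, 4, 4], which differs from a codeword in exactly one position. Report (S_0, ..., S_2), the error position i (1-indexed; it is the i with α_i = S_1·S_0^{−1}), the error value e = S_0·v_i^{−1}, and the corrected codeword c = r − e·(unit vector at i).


S = (10, 2, 7), error at position 4, error magnitude e = 1, c = [10, 6, 8, 3, 4].

Step 1: column multipliers v_i = (∏_{j≠i}(α_i − α_j))^{−1} mod 11.
  i = 1 (α = 7): (7−5)(7−6)(7−9)(7−4) = 2·1·(−2)·3 = −12 ≡ 10, so v_1 = 10^{−1} = 10 (mod 11).
  i = 2 (α = 5): (5−7)(5−6)(5−9)(5−4) = (−2)·(−1)·(−4)·1 = −8 ≡ 3, so v_2 = 3^{−1} = 4 (mod 11).
  i = 3 (α = 6): (6−7)(6−5)(6−9)(6−4) = (−1)·1·(−3)·2 = 6 ≡ 6, so v_3 = 6^{−1} = 2 (mod 11).
  i = 4 (α = 9): (9−7)(9−5)(9−6)(9−4) = 2·4·3·5 = 120 ≡ 10, so v_4 = 10^{−1} = 10 (mod 11).
  i = 5 (α = 4): (4−7)(4−5)(4−6)(4−9) = (−3)·(−1)·(−2)·(−5) = 30 ≡ 8, so v_5 = 8^{−1} = 7 (mod 11).
  v = [10, 4, 2, 10, 7].
Step 2: syndromes of r = [10, 6, 8, 4, 4] (all sums mod 11).
  S_0 = Σ v_i r_i = 10·10 + 4·6 + 2·8 + 10·4 + 7·4 = 208 ≡ 10.
  S_1 = Σ v_i α_i r_i = 10·7·10 + 4·5·6 + 2·6·8 + 10·9·4 + 7·4·4 = 1388 ≡ 2.
  α_i^2 mod 11 = [5, 3, 3, 4, 5].
  S_2 = Σ v_i α_i^2 r_i = 10·5·10 + 4·3·6 + 2·3·8 + 10·4·4 + 7·5·4 = 920 ≡ 7.
  S = (10, 2, 7) ≠ 0, so r is not a codeword (an error is present).
Step 3: locate the error. For a single error e at position i, S_ℓ = v_i·e·α_i^ℓ, so α_err = S_1/S_0.
  S_0^{−1} = 10^{−1} = 10 (mod 11), so α_err = 2·10 = 20 ≡ 9 = α_4. Error position i = 4.
  Consistency check: S_2/S_1 = 7·6 = 42 ≡ 9 = α_err ✓ (single-error assumption holds).
Step 4: error magnitude e = S_0/v_4 = S_0·∏_{j≠4}(α_4 − α_j) = 10·10 = 100 ≡ 1 (mod 11).
Step 5: correct position 4: c_4 = r_4 − e = 4 − 1 ≡ 3 (mod 11). Hence c = [10, 6, 8, 3, 4].
  Check: interpolating c through the α_i gives m(x) = 7 + 2·x (degree < 2) with m(α_i) = c_i for every i, so c is indeed a codeword.
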